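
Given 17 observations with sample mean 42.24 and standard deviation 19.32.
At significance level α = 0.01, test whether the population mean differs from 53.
One-sample t-test:
H₀: μ = 53
H₁: μ ≠ 53
df = n - 1 = 16
t = (x̄ - μ₀) / (s/√n) = (42.24 - 53) / (19.32/√17) = -2.296
p-value = 0.0355

Since p-value > α = 0.01, we fail to reject H₀.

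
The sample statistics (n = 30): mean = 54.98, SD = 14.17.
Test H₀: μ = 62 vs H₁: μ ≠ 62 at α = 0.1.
One-sample t-test:
H₀: μ = 62
H₁: μ ≠ 62
df = n - 1 = 29
t = (x̄ - μ₀) / (s/√n) = (54.98 - 62) / (14.17/√30) = -2.713
p-value = 0.0111

Since p-value < α = 0.1, we reject H₀.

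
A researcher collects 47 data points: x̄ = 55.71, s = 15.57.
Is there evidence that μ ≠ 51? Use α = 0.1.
One-sample t-test:
H₀: μ = 51
H₁: μ ≠ 51
df = n - 1 = 46
t = (x̄ - μ₀) / (s/√n) = (55.71 - 51) / (15.57/√47) = 2.074
p-value = 0.0437

Since p-value < α = 0.1, we reject H₀.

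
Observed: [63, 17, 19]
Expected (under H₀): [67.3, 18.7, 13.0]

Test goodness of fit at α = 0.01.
Chi-square goodness of fit test:
H₀: observed counts match expected distribution
H₁: observed counts differ from expected distribution
df = k - 1 = 2
χ² = Σ(O - E)²/E
   = (63 - 67.3)²/67.3 + (17 - 18.7)²/18.7 + (19 - 13.0)²/13.0
   = 0.275 + 0.155 + 2.769
   = 3.20
p-value = 0.2020

Since p-value > α = 0.01, we fail to reject H₀.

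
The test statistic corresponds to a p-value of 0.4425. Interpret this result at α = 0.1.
Since p = 0.4425 > α = 0.1, fail to reject H₀.
There is insufficient evidence to reject the null hypothesis; the result is not statistically significant at the 0.1 level.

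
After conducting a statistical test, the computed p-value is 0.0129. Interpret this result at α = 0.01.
Since p = 0.0129 > α = 0.01, fail to reject H₀.
There is insufficient evidence to reject the null hypothesis; the result is not statistically significant at the 0.01 level.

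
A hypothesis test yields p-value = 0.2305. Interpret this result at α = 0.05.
Since p = 0.2305 > α = 0.05, fail to reject H₀.
There is insufficient evidence to reject the null hypothesis; the result is not statistically significant at the 0.05 level.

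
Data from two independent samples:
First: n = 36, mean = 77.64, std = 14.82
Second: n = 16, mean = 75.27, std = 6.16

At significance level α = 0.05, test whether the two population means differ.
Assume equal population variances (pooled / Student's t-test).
Student's two-sample t-test (equal variances):
H₀: μ₁ = μ₂
H₁: μ₁ ≠ μ₂
df = n₁ + n₂ - 2 = 50
Pooled variance s_p² = [(n₁-1)s₁² + (n₂-1)s₂²] / (n₁ + n₂ - 2) = [(35)(14.82²) + (15)(6.16²)] / 50 = 165.1264
SE = √(s_p²(1/n₁ + 1/n₂)) = √(165.1264 × (1/36 + 1/16)) = 3.8610
t = (x̄₁ - x̄₂) / SE = (77.64 - 75.27) / 3.8610 = 2.37 / 3.8610 = 0.614
p-value = 0.5421

Since p-value > α = 0.05, we fail to reject H₀.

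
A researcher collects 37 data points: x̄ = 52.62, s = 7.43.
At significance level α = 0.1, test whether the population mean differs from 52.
One-sample t-test:
H₀: μ = 52
H₁: μ ≠ 52
df = n - 1 = 36
t = (x̄ - μ₀) / (s/√n) = (52.62 - 52) / (7.43/√37) = 0.508
p-value = 0.6148

Since p-value > α = 0.1, we fail to reject H₀.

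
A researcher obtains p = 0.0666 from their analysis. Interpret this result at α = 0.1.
Since p = 0.0666 < α = 0.1, reject H₀.
There is sufficient evidence to reject the null hypothesis; the result is statistically significant at the 0.1 level.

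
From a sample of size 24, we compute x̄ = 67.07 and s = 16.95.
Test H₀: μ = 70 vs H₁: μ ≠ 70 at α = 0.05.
One-sample t-test:
H₀: μ = 70
H₁: μ ≠ 70
df = n - 1 = 23
t = (x̄ - μ₀) / (s/√n) = (67.07 - 70) / (16.95/√24) = -0.847
p-value = 0.4058

Since p-value > α = 0.05, we fail to reject H₀.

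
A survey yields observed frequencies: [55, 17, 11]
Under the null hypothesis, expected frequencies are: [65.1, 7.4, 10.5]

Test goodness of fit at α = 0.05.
Chi-square goodness of fit test:
H₀: observed counts match expected distribution
H₁: observed counts differ from expected distribution
df = k - 1 = 2
χ² = Σ(O - E)²/E
   = (55 - 65.1)²/65.1 + (17 - 7.4)²/7.4 + (11 - 10.5)²/10.5
   = 1.567 + 12.454 + 0.024
   = 14.04
p-value = 0.0009

Since p-value < α = 0.05, we reject H₀.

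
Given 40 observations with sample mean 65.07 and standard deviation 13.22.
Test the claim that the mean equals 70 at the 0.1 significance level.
One-sample t-test:
H₀: μ = 70
H₁: μ ≠ 70
df = n - 1 = 39
t = (x̄ - μ₀) / (s/√n) = (65.07 - 70) / (13.22/√40) = -2.359
p-value = 0.0235

Since p-value < α = 0.1, we reject H₀.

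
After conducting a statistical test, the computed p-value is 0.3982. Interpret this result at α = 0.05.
Since p = 0.3982 > α = 0.05, fail to reject H₀.
There is insufficient evidence to reject the null hypothesis; the result is not statistically significant at the 0.05 level.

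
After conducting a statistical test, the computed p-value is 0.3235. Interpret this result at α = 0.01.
Since p = 0.3235 > α = 0.01, fail to reject H₀.
There is insufficient evidence to reject the null hypothesis; the result is not statistically significant at the 0.01 level.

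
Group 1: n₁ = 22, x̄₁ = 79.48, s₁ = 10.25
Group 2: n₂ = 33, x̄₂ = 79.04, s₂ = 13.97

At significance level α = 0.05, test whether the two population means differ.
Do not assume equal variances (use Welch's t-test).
Welch's two-sample t-test:
H₀: μ₁ = μ₂
H₁: μ₁ ≠ μ₂
s₁²/n₁ = 10.25²/22 = 4.7756,  s₂²/n₂ = 13.97²/33 = 5.9140
SE = √(s₁²/n₁ + s₂²/n₂) = √(4.7756 + 5.9140) = 3.2695
df (Welch-Satterthwaite) = (s₁²/n₁ + s₂²/n₂)² / [(s₁²/n₁)²/(n₁-1) + (s₂²/n₂)²/(n₂-1)] ≈ 52.44
t = (x̄₁ - x̄₂) / SE = (79.48 - 79.04) / 3.2695 = 0.44 / 3.2695 = 0.135
p-value = 0.8935

Since p-value > α = 0.05, we fail to reject H₀.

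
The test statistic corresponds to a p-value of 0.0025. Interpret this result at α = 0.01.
Since p = 0.0025 < α = 0.01, reject H₀.
There is sufficient evidence to reject the null hypothesis; the result is statistically significant at the 0.01 level.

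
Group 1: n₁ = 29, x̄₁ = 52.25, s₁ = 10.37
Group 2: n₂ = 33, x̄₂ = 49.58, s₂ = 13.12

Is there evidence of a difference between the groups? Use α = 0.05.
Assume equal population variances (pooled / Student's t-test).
Student's two-sample t-test (equal variances):
H₀: μ₁ = μ₂
H₁: μ₁ ≠ μ₂
df = n₁ + n₂ - 2 = 60
Pooled variance s_p² = [(n₁-1)s₁² + (n₂-1)s₂²] / (n₁ + n₂ - 2) = [(28)(10.37²) + (32)(13.12²)] / 60 = 141.9889
SE = √(s_p²(1/n₁ + 1/n₂)) = √(141.9889 × (1/29 + 1/33)) = 3.0330
t = (x̄₁ - x̄₂) / SE = (52.25 - 49.58) / 3.0330 = 2.67 / 3.0330 = 0.880
p-value = 0.3822

Since p-value > α = 0.05, we fail to reject H₀.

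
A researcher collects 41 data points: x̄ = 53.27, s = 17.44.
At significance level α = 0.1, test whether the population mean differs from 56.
One-sample t-test:
H₀: μ = 56
H₁: μ ≠ 56
df = n - 1 = 40
t = (x̄ - μ₀) / (s/√n) = (53.27 - 56) / (17.44/√41) = -1.002
p-value = 0.3222

Since p-value > α = 0.1, we fail to reject H₀.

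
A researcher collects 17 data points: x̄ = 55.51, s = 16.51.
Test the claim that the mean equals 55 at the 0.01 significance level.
One-sample t-test:
H₀: μ = 55
H₁: μ ≠ 55
df = n - 1 = 16
t = (x̄ - μ₀) / (s/√n) = (55.51 - 55) / (16.51/√17) = 0.127
p-value = 0.9002

Since p-value > α = 0.01, we fail to reject H₀.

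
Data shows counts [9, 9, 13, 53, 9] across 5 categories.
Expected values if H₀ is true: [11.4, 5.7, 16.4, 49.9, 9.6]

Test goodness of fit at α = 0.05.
Chi-square goodness of fit test:
H₀: observed counts match expected distribution
H₁: observed counts differ from expected distribution
df = k - 1 = 4
χ² = Σ(O - E)²/E
   = (9 - 11.4)²/11.4 + (9 - 5.7)²/5.7 + (13 - 16.4)²/16.4 + (53 - 49.9)²/49.9 + (9 - 9.6)²/9.6
   = 0.505 + 1.911 + 0.705 + 0.193 + 0.037
   = 3.35
p-value = 0.5009

Since p-value > α = 0.05, we fail to reject H₀.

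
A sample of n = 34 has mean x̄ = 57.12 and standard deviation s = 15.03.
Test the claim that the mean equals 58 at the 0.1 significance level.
One-sample t-test:
H₀: μ = 58
H₁: μ ≠ 58
df = n - 1 = 33
t = (x̄ - μ₀) / (s/√n) = (57.12 - 58) / (15.03/√34) = -0.341
p-value = 0.7350

Since p-value > α = 0.1, we fail to reject H₀.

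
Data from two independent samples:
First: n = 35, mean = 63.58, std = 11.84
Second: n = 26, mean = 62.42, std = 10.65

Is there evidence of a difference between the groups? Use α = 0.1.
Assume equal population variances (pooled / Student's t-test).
Student's two-sample t-test (equal variances):
H₀: μ₁ = μ₂
H₁: μ₁ ≠ μ₂
df = n₁ + n₂ - 2 = 59
Pooled variance s_p² = [(n₁-1)s₁² + (n₂-1)s₂²] / (n₁ + n₂ - 2) = [(34)(11.84²) + (25)(10.65²)] / 59 = 128.8453
SE = √(s_p²(1/n₁ + 1/n₂)) = √(128.8453 × (1/35 + 1/26)) = 2.9389
t = (x̄₁ - x̄₂) / SE = (63.58 - 62.42) / 2.9389 = 1.16 / 2.9389 = 0.395
p-value = 0.6945

Since p-value > α = 0.1, we fail to reject H₀.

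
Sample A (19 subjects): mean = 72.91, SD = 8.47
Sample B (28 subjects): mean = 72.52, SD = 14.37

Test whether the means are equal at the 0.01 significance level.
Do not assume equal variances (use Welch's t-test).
Welch's two-sample t-test:
H₀: μ₁ = μ₂
H₁: μ₁ ≠ μ₂
s₁²/n₁ = 8.47²/19 = 3.7758,  s₂²/n₂ = 14.37²/28 = 7.3749
SE = √(s₁²/n₁ + s₂²/n₂) = √(3.7758 + 7.3749) = 3.3393
df (Welch-Satterthwaite) = (s₁²/n₁ + s₂²/n₂)² / [(s₁²/n₁)²/(n₁-1) + (s₂²/n₂)²/(n₂-1)] ≈ 44.30
t = (x̄₁ - x̄₂) / SE = (72.91 - 72.52) / 3.3393 = 0.39 / 3.3393 = 0.117
p-value = 0.9076

Since p-value > α = 0.01, we fail to reject H₀.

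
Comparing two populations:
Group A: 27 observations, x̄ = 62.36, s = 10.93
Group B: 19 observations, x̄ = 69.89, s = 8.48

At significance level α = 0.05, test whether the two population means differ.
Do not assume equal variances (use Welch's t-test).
Welch's two-sample t-test:
H₀: μ₁ = μ₂
H₁: μ₁ ≠ μ₂
s₁²/n₁ = 10.93²/27 = 4.4246,  s₂²/n₂ = 8.48²/19 = 3.7848
SE = √(s₁²/n₁ + s₂²/n₂) = √(4.4246 + 3.7848) = 2.8652
df (Welch-Satterthwaite) = (s₁²/n₁ + s₂²/n₂)² / [(s₁²/n₁)²/(n₁-1) + (s₂²/n₂)²/(n₂-1)] ≈ 43.51
t = (x̄₁ - x̄₂) / SE = (62.36 - 69.89) / 2.8652 = -7.53 / 2.8652 = -2.628
p-value = 0.0118

Since p-value < α = 0.05, we reject H₀.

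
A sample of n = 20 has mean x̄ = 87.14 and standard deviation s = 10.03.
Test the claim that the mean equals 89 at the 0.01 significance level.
One-sample t-test:
H₀: μ = 89
H₁: μ ≠ 89
df = n - 1 = 19
t = (x̄ - μ₀) / (s/√n) = (87.14 - 89) / (10.03/√20) = -0.829
p-value = 0.4172

Since p-value > α = 0.01, we fail to reject H₀.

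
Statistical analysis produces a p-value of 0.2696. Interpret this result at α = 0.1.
Since p = 0.2696 > α = 0.1, fail to reject H₀.
There is insufficient evidence to reject the null hypothesis; the result is not statistically significant at the 0.1 level.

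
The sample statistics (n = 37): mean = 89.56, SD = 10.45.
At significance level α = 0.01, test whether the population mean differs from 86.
One-sample t-test:
H₀: μ = 86
H₁: μ ≠ 86
df = n - 1 = 36
t = (x̄ - μ₀) / (s/√n) = (89.56 - 86) / (10.45/√37) = 2.072
p-value = 0.0455

Since p-value > α = 0.01, we fail to reject H₀.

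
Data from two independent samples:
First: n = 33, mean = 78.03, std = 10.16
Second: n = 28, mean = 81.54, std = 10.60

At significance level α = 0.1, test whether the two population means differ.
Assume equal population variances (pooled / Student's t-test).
Student's two-sample t-test (equal variances):
H₀: μ₁ = μ₂
H₁: μ₁ ≠ μ₂
df = n₁ + n₂ - 2 = 59
Pooled variance s_p² = [(n₁-1)s₁² + (n₂-1)s₂²] / (n₁ + n₂ - 2) = [(32)(10.16²) + (27)(10.60²)] / 59 = 107.4057
SE = √(s_p²(1/n₁ + 1/n₂)) = √(107.4057 × (1/33 + 1/28)) = 2.6628
t = (x̄₁ - x̄₂) / SE = (78.03 - 81.54) / 2.6628 = -3.51 / 2.6628 = -1.318
p-value = 0.1925

Since p-value > α = 0.1, we fail to reject H₀.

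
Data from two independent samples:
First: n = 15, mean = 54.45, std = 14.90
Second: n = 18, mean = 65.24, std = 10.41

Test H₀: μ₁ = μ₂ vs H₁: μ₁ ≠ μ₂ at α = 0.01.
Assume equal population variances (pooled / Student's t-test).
Student's two-sample t-test (equal variances):
H₀: μ₁ = μ₂
H₁: μ₁ ≠ μ₂
df = n₁ + n₂ - 2 = 31
Pooled variance s_p² = [(n₁-1)s₁² + (n₂-1)s₂²] / (n₁ + n₂ - 2) = [(14)(14.90²) + (17)(10.41²)] / 31 = 159.6902
SE = √(s_p²(1/n₁ + 1/n₂)) = √(159.6902 × (1/15 + 1/18)) = 4.4179
t = (x̄₁ - x̄₂) / SE = (54.45 - 65.24) / 4.4179 = -10.79 / 4.4179 = -2.442
p-value = 0.0205

Since p-value > α = 0.01, we fail to reject H₀.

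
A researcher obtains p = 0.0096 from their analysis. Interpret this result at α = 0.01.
Since p = 0.0096 < α = 0.01, reject H₀.
There is sufficient evidence to reject the null hypothesis; the result is statistically significant at the 0.01 level.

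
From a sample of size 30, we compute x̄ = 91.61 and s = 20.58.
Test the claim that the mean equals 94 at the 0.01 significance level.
One-sample t-test:
H₀: μ = 94
H₁: μ ≠ 94
df = n - 1 = 29
t = (x̄ - μ₀) / (s/√n) = (91.61 - 94) / (20.58/√30) = -0.636
p-value = 0.5297

Since p-value > α = 0.01, we fail to reject H₀.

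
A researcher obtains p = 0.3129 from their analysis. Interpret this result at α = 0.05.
Since p = 0.3129 > α = 0.05, fail to reject H₀.
There is insufficient evidence to reject the null hypothesis; the result is not statistically significant at the 0.05 level.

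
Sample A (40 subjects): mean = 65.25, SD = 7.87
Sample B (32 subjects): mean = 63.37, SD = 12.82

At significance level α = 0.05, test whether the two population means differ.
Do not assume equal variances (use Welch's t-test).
Welch's two-sample t-test:
H₀: μ₁ = μ₂
H₁: μ₁ ≠ μ₂
s₁²/n₁ = 7.87²/40 = 1.5484,  s₂²/n₂ = 12.82²/32 = 5.1360
SE = √(s₁²/n₁ + s₂²/n₂) = √(1.5484 + 5.1360) = 2.5854
df (Welch-Satterthwaite) = (s₁²/n₁ + s₂²/n₂)² / [(s₁²/n₁)²/(n₁-1) + (s₂²/n₂)²/(n₂-1)] ≈ 48.97
t = (x̄₁ - x̄₂) / SE = (65.25 - 63.37) / 2.5854 = 1.88 / 2.5854 = 0.727
p-value = 0.4706

Since p-value > α = 0.05, we fail to reject H₀.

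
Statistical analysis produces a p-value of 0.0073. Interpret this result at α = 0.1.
Since p = 0.0073 < α = 0.1, reject H₀.
There is sufficient evidence to reject the null hypothesis; the result is statistically significant at the 0.1 level.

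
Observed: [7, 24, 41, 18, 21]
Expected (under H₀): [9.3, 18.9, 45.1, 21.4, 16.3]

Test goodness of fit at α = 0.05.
Chi-square goodness of fit test:
H₀: observed counts match expected distribution
H₁: observed counts differ from expected distribution
df = k - 1 = 4
χ² = Σ(O - E)²/E
   = (7 - 9.3)²/9.3 + (24 - 18.9)²/18.9 + (41 - 45.1)²/45.1 + (18 - 21.4)²/21.4 + (21 - 16.3)²/16.3
   = 0.569 + 1.376 + 0.373 + 0.540 + 1.355
   = 4.21
p-value = 0.3779

Since p-value > α = 0.05, we fail to reject H₀.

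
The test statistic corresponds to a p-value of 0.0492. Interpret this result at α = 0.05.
Since p = 0.0492 < α = 0.05, reject H₀.
There is sufficient evidence to reject the null hypothesis; the result is statistically significant at the 0.05 level.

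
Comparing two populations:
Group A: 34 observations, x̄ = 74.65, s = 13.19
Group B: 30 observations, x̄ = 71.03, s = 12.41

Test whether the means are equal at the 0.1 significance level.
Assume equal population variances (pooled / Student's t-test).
Student's two-sample t-test (equal variances):
H₀: μ₁ = μ₂
H₁: μ₁ ≠ μ₂
df = n₁ + n₂ - 2 = 62
Pooled variance s_p² = [(n₁-1)s₁² + (n₂-1)s₂²] / (n₁ + n₂ - 2) = [(33)(13.19²) + (29)(12.41²)] / 62 = 164.6362
SE = √(s_p²(1/n₁ + 1/n₂)) = √(164.6362 × (1/34 + 1/30)) = 3.2140
t = (x̄₁ - x̄₂) / SE = (74.65 - 71.03) / 3.2140 = 3.62 / 3.2140 = 1.126
p-value = 0.2644

Since p-value > α = 0.1, we fail to reject H₀.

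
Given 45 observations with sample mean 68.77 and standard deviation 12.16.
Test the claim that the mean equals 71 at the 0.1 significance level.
One-sample t-test:
H₀: μ = 71
H₁: μ ≠ 71
df = n - 1 = 44
t = (x̄ - μ₀) / (s/√n) = (68.77 - 71) / (12.16/√45) = -1.230
p-value = 0.2252

Since p-value > α = 0.1, we fail to reject H₀.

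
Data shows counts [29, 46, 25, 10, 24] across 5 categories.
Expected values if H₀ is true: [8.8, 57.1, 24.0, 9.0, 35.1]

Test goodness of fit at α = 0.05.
Chi-square goodness of fit test:
H₀: observed counts match expected distribution
H₁: observed counts differ from expected distribution
df = k - 1 = 4
χ² = Σ(O - E)²/E
   = (29 - 8.8)²/8.8 + (46 - 57.1)²/57.1 + (25 - 24.0)²/24.0 + (10 - 9.0)²/9.0 + (24 - 35.1)²/35.1
   = 46.368 + 2.158 + 0.042 + 0.111 + 3.510
   = 52.19
p-value < 0.0001

Since p-value < α = 0.05, we reject H₀.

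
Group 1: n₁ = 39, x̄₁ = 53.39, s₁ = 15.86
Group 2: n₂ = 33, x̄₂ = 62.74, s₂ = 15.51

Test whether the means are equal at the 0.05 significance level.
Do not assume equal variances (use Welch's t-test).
Welch's two-sample t-test:
H₀: μ₁ = μ₂
H₁: μ₁ ≠ μ₂
s₁²/n₁ = 15.86²/39 = 6.4497,  s₂²/n₂ = 15.51²/33 = 7.2897
SE = √(s₁²/n₁ + s₂²/n₂) = √(6.4497 + 7.2897) = 3.7067
df (Welch-Satterthwaite) = (s₁²/n₁ + s₂²/n₂)² / [(s₁²/n₁)²/(n₁-1) + (s₂²/n₂)²/(n₂-1)] ≈ 68.51
t = (x̄₁ - x̄₂) / SE = (53.39 - 62.74) / 3.7067 = -9.35 / 3.7067 = -2.522
p-value = 0.0140

Since p-value < α = 0.05, we reject H₀.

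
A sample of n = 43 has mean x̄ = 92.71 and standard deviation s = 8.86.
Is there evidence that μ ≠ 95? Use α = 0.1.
One-sample t-test:
H₀: μ = 95
H₁: μ ≠ 95
df = n - 1 = 42
t = (x̄ - μ₀) / (s/√n) = (92.71 - 95) / (8.86/√43) = -1.695
p-value = 0.0975

Since p-value < α = 0.1, we reject H₀.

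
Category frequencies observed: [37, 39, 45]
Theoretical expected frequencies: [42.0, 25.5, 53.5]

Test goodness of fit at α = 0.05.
Chi-square goodness of fit test:
H₀: observed counts match expected distribution
H₁: observed counts differ from expected distribution
df = k - 1 = 2
χ² = Σ(O - E)²/E
   = (37 - 42.0)²/42.0 + (39 - 25.5)²/25.5 + (45 - 53.5)²/53.5
   = 0.595 + 7.147 + 1.350
   = 9.09
p-value = 0.0106

Since p-value < α = 0.05, we reject H₀.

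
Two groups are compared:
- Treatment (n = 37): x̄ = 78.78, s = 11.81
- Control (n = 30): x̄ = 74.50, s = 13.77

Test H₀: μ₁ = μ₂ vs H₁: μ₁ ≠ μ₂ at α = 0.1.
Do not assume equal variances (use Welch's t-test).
Welch's two-sample t-test:
H₀: μ₁ = μ₂
H₁: μ₁ ≠ μ₂
s₁²/n₁ = 11.81²/37 = 3.7696,  s₂²/n₂ = 13.77²/30 = 6.3204
SE = √(s₁²/n₁ + s₂²/n₂) = √(3.7696 + 6.3204) = 3.1765
df (Welch-Satterthwaite) = (s₁²/n₁ + s₂²/n₂)² / [(s₁²/n₁)²/(n₁-1) + (s₂²/n₂)²/(n₂-1)] ≈ 57.45
t = (x̄₁ - x̄₂) / SE = (78.78 - 74.50) / 3.1765 = 4.28 / 3.1765 = 1.347
p-value = 0.1831

Since p-value > α = 0.1, we fail to reject H₀.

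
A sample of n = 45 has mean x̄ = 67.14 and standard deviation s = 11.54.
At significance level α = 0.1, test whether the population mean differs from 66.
One-sample t-test:
H₀: μ = 66
H₁: μ ≠ 66
df = n - 1 = 44
t = (x̄ - μ₀) / (s/√n) = (67.14 - 66) / (11.54/√45) = 0.663
p-value = 0.5110

Since p-value > α = 0.1, we fail to reject H₀.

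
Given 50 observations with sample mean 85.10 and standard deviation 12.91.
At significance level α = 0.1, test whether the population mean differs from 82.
One-sample t-test:
H₀: μ = 82
H₁: μ ≠ 82
df = n - 1 = 49
t = (x̄ - μ₀) / (s/√n) = (85.10 - 82) / (12.91/√50) = 1.698
p-value = 0.0959

Since p-value < α = 0.1, we reject H₀.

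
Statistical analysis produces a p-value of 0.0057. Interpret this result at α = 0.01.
Since p = 0.0057 < α = 0.01, reject H₀.
There is sufficient evidence to reject the null hypothesis; the result is statistically significant at the 0.01 level.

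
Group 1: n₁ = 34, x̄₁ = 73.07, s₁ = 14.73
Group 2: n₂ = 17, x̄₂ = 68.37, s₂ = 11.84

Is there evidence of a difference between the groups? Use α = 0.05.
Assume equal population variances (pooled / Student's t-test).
Student's two-sample t-test (equal variances):
H₀: μ₁ = μ₂
H₁: μ₁ ≠ μ₂
df = n₁ + n₂ - 2 = 49
Pooled variance s_p² = [(n₁-1)s₁² + (n₂-1)s₂²] / (n₁ + n₂ - 2) = [(33)(14.73²) + (16)(11.84²)] / 49 = 191.8995
SE = √(s_p²(1/n₁ + 1/n₂)) = √(191.8995 × (1/34 + 1/17)) = 4.1149
t = (x̄₁ - x̄₂) / SE = (73.07 - 68.37) / 4.1149 = 4.70 / 4.1149 = 1.142
p-value = 0.2589

Since p-value > α = 0.05, we fail to reject H₀.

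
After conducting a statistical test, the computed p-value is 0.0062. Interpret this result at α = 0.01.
Since p = 0.0062 < α = 0.01, reject H₀.
There is sufficient evidence to reject the null hypothesis; the result is statistically significant at the 0.01 level.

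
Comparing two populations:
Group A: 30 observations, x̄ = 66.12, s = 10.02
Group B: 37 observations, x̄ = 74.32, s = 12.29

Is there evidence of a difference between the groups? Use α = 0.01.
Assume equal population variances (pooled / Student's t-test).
Student's two-sample t-test (equal variances):
H₀: μ₁ = μ₂
H₁: μ₁ ≠ μ₂
df = n₁ + n₂ - 2 = 65
Pooled variance s_p² = [(n₁-1)s₁² + (n₂-1)s₂²] / (n₁ + n₂ - 2) = [(29)(10.02²) + (36)(12.29²)] / 65 = 128.4492
SE = √(s_p²(1/n₁ + 1/n₂)) = √(128.4492 × (1/30 + 1/37)) = 2.7845
t = (x̄₁ - x̄₂) / SE = (66.12 - 74.32) / 2.7845 = -8.20 / 2.7845 = -2.945
p-value = 0.0045

Since p-value < α = 0.01, we reject H₀.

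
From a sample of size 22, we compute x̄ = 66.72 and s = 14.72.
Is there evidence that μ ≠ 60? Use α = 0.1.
One-sample t-test:
H₀: μ = 60
H₁: μ ≠ 60
df = n - 1 = 21
t = (x̄ - μ₀) / (s/√n) = (66.72 - 60) / (14.72/√22) = 2.141
p-value = 0.0441

Since p-value < α = 0.1, we reject H₀.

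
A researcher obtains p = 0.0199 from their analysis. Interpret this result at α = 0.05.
Since p = 0.0199 < α = 0.05, reject H₀.
There is sufficient evidence to reject the null hypothesis; the result is statistically significant at the 0.05 level.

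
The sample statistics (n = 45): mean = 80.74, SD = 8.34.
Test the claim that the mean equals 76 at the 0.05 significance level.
One-sample t-test:
H₀: μ = 76
H₁: μ ≠ 76
df = n - 1 = 44
t = (x̄ - μ₀) / (s/√n) = (80.74 - 76) / (8.34/√45) = 3.813
p-value = 0.0004

Since p-value < α = 0.05, we reject H₀.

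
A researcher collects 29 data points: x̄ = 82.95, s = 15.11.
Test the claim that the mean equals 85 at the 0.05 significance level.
One-sample t-test:
H₀: μ = 85
H₁: μ ≠ 85
df = n - 1 = 28
t = (x̄ - μ₀) / (s/√n) = (82.95 - 85) / (15.11/√29) = -0.731
p-value = 0.4711

Since p-value > α = 0.05, we fail to reject H₀.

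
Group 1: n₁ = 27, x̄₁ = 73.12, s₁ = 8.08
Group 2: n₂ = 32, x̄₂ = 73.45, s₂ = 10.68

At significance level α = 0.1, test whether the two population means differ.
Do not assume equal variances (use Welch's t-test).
Welch's two-sample t-test:
H₀: μ₁ = μ₂
H₁: μ₁ ≠ μ₂
s₁²/n₁ = 8.08²/27 = 2.4180,  s₂²/n₂ = 10.68²/32 = 3.5644
SE = √(s₁²/n₁ + s₂²/n₂) = √(2.4180 + 3.5644) = 2.4459
df (Welch-Satterthwaite) = (s₁²/n₁ + s₂²/n₂)² / [(s₁²/n₁)²/(n₁-1) + (s₂²/n₂)²/(n₂-1)] ≈ 56.39
t = (x̄₁ - x̄₂) / SE = (73.12 - 73.45) / 2.4459 = -0.33 / 2.4459 = -0.135
p-value = 0.8932

Since p-value > α = 0.1, we fail to reject H₀.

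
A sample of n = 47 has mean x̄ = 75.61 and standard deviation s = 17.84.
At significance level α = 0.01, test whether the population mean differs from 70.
One-sample t-test:
H₀: μ = 70
H₁: μ ≠ 70
df = n - 1 = 46
t = (x̄ - μ₀) / (s/√n) = (75.61 - 70) / (17.84/√47) = 2.156
p-value = 0.0364

Since p-value > α = 0.01, we fail to reject H₀.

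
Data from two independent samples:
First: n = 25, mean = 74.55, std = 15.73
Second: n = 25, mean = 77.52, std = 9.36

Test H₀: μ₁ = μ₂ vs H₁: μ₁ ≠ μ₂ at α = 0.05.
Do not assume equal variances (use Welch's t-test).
Welch's two-sample t-test:
H₀: μ₁ = μ₂
H₁: μ₁ ≠ μ₂
s₁²/n₁ = 15.73²/25 = 9.8973,  s₂²/n₂ = 9.36²/25 = 3.5044
SE = √(s₁²/n₁ + s₂²/n₂) = √(9.8973 + 3.5044) = 3.6608
df (Welch-Satterthwaite) = (s₁²/n₁ + s₂²/n₂)² / [(s₁²/n₁)²/(n₁-1) + (s₂²/n₂)²/(n₂-1)] ≈ 39.10
t = (x̄₁ - x̄₂) / SE = (74.55 - 77.52) / 3.6608 = -2.97 / 3.6608 = -0.811
p-value = 0.4221

Since p-value > α = 0.05, we fail to reject H₀.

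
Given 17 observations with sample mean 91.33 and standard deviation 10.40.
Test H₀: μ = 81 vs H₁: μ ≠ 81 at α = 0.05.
One-sample t-test:
H₀: μ = 81
H₁: μ ≠ 81
df = n - 1 = 16
t = (x̄ - μ₀) / (s/√n) = (91.33 - 81) / (10.40/√17) = 4.095
p-value = 0.0008

Since p-value < α = 0.05, we reject H₀.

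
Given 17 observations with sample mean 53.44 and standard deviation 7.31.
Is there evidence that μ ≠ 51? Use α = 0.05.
One-sample t-test:
H₀: μ = 51
H₁: μ ≠ 51
df = n - 1 = 16
t = (x̄ - μ₀) / (s/√n) = (53.44 - 51) / (7.31/√17) = 1.376
p-value = 0.1877

Since p-value > α = 0.05, we fail to reject H₀.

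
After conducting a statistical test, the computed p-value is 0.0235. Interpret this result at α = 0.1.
Since p = 0.0235 < α = 0.1, reject H₀.
There is sufficient evidence to reject the null hypothesis; the result is statistically significant at the 0.1 level.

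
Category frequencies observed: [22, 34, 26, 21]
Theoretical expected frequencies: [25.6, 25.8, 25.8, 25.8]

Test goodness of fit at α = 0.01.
Chi-square goodness of fit test:
H₀: observed counts match expected distribution
H₁: observed counts differ from expected distribution
df = k - 1 = 3
χ² = Σ(O - E)²/E
   = (22 - 25.6)²/25.6 + (34 - 25.8)²/25.8 + (26 - 25.8)²/25.8 + (21 - 25.8)²/25.8
   = 0.506 + 2.606 + 0.002 + 0.893
   = 4.01
p-value = 0.2607

Since p-value > α = 0.01, we fail to reject H₀.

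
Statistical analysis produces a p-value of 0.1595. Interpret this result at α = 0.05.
Since p = 0.1595 > α = 0.05, fail to reject H₀.
There is insufficient evidence to reject the null hypothesis; the result is not statistically significant at the 0.05 level.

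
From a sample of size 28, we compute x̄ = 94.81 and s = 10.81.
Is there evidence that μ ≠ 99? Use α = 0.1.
One-sample t-test:
H₀: μ = 99
H₁: μ ≠ 99
df = n - 1 = 27
t = (x̄ - μ₀) / (s/√n) = (94.81 - 99) / (10.81/√28) = -2.051
p-value = 0.0501

Since p-value < α = 0.1, we reject H₀.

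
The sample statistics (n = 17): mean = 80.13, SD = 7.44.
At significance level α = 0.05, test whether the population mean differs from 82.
One-sample t-test:
H₀: μ = 82
H₁: μ ≠ 82
df = n - 1 = 16
t = (x̄ - μ₀) / (s/√n) = (80.13 - 82) / (7.44/√17) = -1.036
p-value = 0.3155

Since p-value > α = 0.05, we fail to reject H₀.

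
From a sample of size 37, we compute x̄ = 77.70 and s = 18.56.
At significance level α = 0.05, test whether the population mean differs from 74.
One-sample t-test:
H₀: μ = 74
H₁: μ ≠ 74
df = n - 1 = 36
t = (x̄ - μ₀) / (s/√n) = (77.70 - 74) / (18.56/√37) = 1.213
p-value = 0.2332

Since p-value > α = 0.05, we fail to reject H₀.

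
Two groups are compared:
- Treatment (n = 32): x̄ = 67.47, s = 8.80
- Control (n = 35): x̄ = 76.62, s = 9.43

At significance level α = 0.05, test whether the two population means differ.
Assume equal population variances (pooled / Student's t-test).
Student's two-sample t-test (equal variances):
H₀: μ₁ = μ₂
H₁: μ₁ ≠ μ₂
df = n₁ + n₂ - 2 = 65
Pooled variance s_p² = [(n₁-1)s₁² + (n₂-1)s₂²] / (n₁ + n₂ - 2) = [(31)(8.80²) + (34)(9.43²)] / 65 = 83.4475
SE = √(s_p²(1/n₁ + 1/n₂)) = √(83.4475 × (1/32 + 1/35)) = 2.2343
t = (x̄₁ - x̄₂) / SE = (67.47 - 76.62) / 2.2343 = -9.15 / 2.2343 = -4.095
p-value = 0.0001

Since p-value < α = 0.05, we reject H₀.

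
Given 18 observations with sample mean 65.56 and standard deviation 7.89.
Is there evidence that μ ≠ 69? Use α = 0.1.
One-sample t-test:
H₀: μ = 69
H₁: μ ≠ 69
df = n - 1 = 17
t = (x̄ - μ₀) / (s/√n) = (65.56 - 69) / (7.89/√18) = -1.850
p-value = 0.0818

Since p-value < α = 0.1, we reject H₀.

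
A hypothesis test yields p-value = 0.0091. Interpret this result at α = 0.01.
Since p = 0.0091 < α = 0.01, reject H₀.
There is sufficient evidence to reject the null hypothesis; the result is statistically significant at the 0.01 level.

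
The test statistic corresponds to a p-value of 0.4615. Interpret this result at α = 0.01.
Since p = 0.4615 > α = 0.01, fail to reject H₀.
There is insufficient evidence to reject the null hypothesis; the result is not statistically significant at the 0.01 level.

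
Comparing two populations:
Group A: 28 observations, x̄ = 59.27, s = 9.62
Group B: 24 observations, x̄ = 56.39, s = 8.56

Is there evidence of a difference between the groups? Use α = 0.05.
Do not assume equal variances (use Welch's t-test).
Welch's two-sample t-test:
H₀: μ₁ = μ₂
H₁: μ₁ ≠ μ₂
s₁²/n₁ = 9.62²/28 = 3.3052,  s₂²/n₂ = 8.56²/24 = 3.0531
SE = √(s₁²/n₁ + s₂²/n₂) = √(3.3052 + 3.0531) = 2.5216
df (Welch-Satterthwaite) = (s₁²/n₁ + s₂²/n₂)² / [(s₁²/n₁)²/(n₁-1) + (s₂²/n₂)²/(n₂-1)] ≈ 49.92
t = (x̄₁ - x̄₂) / SE = (59.27 - 56.39) / 2.5216 = 2.88 / 2.5216 = 1.142
p-value = 0.2588

Since p-value > α = 0.05, we fail to reject H₀.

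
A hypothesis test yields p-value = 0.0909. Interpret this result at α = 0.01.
Since p = 0.0909 > α = 0.01, fail to reject H₀.
There is insufficient evidence to reject the null hypothesis; the result is not statistically significant at the 0.01 level.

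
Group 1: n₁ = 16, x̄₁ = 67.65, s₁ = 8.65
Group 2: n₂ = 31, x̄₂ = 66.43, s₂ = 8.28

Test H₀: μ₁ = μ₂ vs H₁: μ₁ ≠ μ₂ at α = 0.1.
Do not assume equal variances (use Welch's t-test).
Welch's two-sample t-test:
H₀: μ₁ = μ₂
H₁: μ₁ ≠ μ₂
s₁²/n₁ = 8.65²/16 = 4.6764,  s₂²/n₂ = 8.28²/31 = 2.2116
SE = √(s₁²/n₁ + s₂²/n₂) = √(4.6764 + 2.2116) = 2.6245
df (Welch-Satterthwaite) = (s₁²/n₁ + s₂²/n₂)² / [(s₁²/n₁)²/(n₁-1) + (s₂²/n₂)²/(n₂-1)] ≈ 29.27
t = (x̄₁ - x̄₂) / SE = (67.65 - 66.43) / 2.6245 = 1.22 / 2.6245 = 0.465
p-value = 0.6455

Since p-value > α = 0.1, we fail to reject H₀.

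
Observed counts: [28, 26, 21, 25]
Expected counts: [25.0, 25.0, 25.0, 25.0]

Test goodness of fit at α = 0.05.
Chi-square goodness of fit test:
H₀: observed counts match expected distribution
H₁: observed counts differ from expected distribution
df = k - 1 = 3
χ² = Σ(O - E)²/E
   = (28 - 25.0)²/25.0 + (26 - 25.0)²/25.0 + (21 - 25.0)²/25.0 + (25 - 25.0)²/25.0
   = 0.360 + 0.040 + 0.640 + 0.000
   = 1.04
p-value = 0.7916

Since p-value > α = 0.05, we fail to reject H₀.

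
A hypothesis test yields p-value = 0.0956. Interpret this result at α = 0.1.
Since p = 0.0956 < α = 0.1, reject H₀.
There is sufficient evidence to reject the null hypothesis; the result is statistically significant at the 0.1 level.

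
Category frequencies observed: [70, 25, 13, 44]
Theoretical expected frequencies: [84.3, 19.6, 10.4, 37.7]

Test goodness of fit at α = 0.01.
Chi-square goodness of fit test:
H₀: observed counts match expected distribution
H₁: observed counts differ from expected distribution
df = k - 1 = 3
χ² = Σ(O - E)²/E
   = (70 - 84.3)²/84.3 + (25 - 19.6)²/19.6 + (13 - 10.4)²/10.4 + (44 - 37.7)²/37.7
   = 2.426 + 1.488 + 0.650 + 1.053
   = 5.62
p-value = 0.1318

Since p-value > α = 0.01, we fail to reject H₀.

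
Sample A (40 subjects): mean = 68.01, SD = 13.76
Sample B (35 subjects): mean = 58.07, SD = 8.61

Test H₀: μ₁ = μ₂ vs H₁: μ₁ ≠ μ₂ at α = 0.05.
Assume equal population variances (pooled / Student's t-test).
Student's two-sample t-test (equal variances):
H₀: μ₁ = μ₂
H₁: μ₁ ≠ μ₂
df = n₁ + n₂ - 2 = 73
Pooled variance s_p² = [(n₁-1)s₁² + (n₂-1)s₂²] / (n₁ + n₂ - 2) = [(39)(13.76²) + (34)(8.61²)] / 73 = 135.6802
SE = √(s_p²(1/n₁ + 1/n₂)) = √(135.6802 × (1/40 + 1/35)) = 2.6960
t = (x̄₁ - x̄₂) / SE = (68.01 - 58.07) / 2.6960 = 9.94 / 2.6960 = 3.687
p-value = 0.0004

Since p-value < α = 0.05, we reject H₀.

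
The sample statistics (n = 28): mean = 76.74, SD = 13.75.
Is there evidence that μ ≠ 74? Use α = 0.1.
One-sample t-test:
H₀: μ = 74
H₁: μ ≠ 74
df = n - 1 = 27
t = (x̄ - μ₀) / (s/√n) = (76.74 - 74) / (13.75/√28) = 1.054
p-value = 0.3010

Since p-value > α = 0.1, we fail to reject H₀.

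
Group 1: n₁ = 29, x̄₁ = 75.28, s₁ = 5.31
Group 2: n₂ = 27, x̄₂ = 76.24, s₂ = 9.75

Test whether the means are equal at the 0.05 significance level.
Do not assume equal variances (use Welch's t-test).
Welch's two-sample t-test:
H₀: μ₁ = μ₂
H₁: μ₁ ≠ μ₂
s₁²/n₁ = 5.31²/29 = 0.9723,  s₂²/n₂ = 9.75²/27 = 3.5208
SE = √(s₁²/n₁ + s₂²/n₂) = √(0.9723 + 3.5208) = 2.1197
df (Welch-Satterthwaite) = (s₁²/n₁ + s₂²/n₂)² / [(s₁²/n₁)²/(n₁-1) + (s₂²/n₂)²/(n₂-1)] ≈ 39.54
t = (x̄₁ - x̄₂) / SE = (75.28 - 76.24) / 2.1197 = -0.96 / 2.1197 = -0.453
p-value = 0.6531

Since p-value > α = 0.05, we fail to reject H₀.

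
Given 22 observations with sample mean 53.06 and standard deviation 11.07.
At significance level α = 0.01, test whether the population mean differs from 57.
One-sample t-test:
H₀: μ = 57
H₁: μ ≠ 57
df = n - 1 = 21
t = (x̄ - μ₀) / (s/√n) = (53.06 - 57) / (11.07/√22) = -1.669
p-value = 0.1099

Since p-value > α = 0.01, we fail to reject H₀.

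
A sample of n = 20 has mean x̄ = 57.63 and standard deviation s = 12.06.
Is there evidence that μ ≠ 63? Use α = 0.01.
One-sample t-test:
H₀: μ = 63
H₁: μ ≠ 63
df = n - 1 = 19
t = (x̄ - μ₀) / (s/√n) = (57.63 - 63) / (12.06/√20) = -1.991
p-value = 0.0610

Since p-value > α = 0.01, we fail to reject H₀.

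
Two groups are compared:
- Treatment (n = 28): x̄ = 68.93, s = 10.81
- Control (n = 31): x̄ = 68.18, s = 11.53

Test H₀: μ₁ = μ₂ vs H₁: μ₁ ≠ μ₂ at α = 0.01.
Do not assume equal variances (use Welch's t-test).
Welch's two-sample t-test:
H₀: μ₁ = μ₂
H₁: μ₁ ≠ μ₂
s₁²/n₁ = 10.81²/28 = 4.1734,  s₂²/n₂ = 11.53²/31 = 4.2884
SE = √(s₁²/n₁ + s₂²/n₂) = √(4.1734 + 4.2884) = 2.9089
df (Welch-Satterthwaite) = (s₁²/n₁ + s₂²/n₂)² / [(s₁²/n₁)²/(n₁-1) + (s₂²/n₂)²/(n₂-1)] ≈ 56.91
t = (x̄₁ - x̄₂) / SE = (68.93 - 68.18) / 2.9089 = 0.75 / 2.9089 = 0.258
p-value = 0.7975

Since p-value > α = 0.01, we fail to reject H₀.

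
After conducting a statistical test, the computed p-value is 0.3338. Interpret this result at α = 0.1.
Since p = 0.3338 > α = 0.1, fail to reject H₀.
There is insufficient evidence to reject the null hypothesis; the result is not statistically significant at the 0.1 level.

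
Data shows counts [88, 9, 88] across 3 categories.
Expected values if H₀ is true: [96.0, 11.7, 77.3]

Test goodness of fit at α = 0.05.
Chi-square goodness of fit test:
H₀: observed counts match expected distribution
H₁: observed counts differ from expected distribution
df = k - 1 = 2
χ² = Σ(O - E)²/E
   = (88 - 96.0)²/96.0 + (9 - 11.7)²/11.7 + (88 - 77.3)²/77.3
   = 0.667 + 0.623 + 1.481
   = 2.77
p-value = 0.2502

Since p-value > α = 0.05, we fail to reject H₀.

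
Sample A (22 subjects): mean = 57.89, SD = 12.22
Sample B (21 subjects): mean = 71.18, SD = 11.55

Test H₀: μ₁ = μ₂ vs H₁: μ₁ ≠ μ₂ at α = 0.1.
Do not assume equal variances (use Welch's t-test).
Welch's two-sample t-test:
H₀: μ₁ = μ₂
H₁: μ₁ ≠ μ₂
s₁²/n₁ = 12.22²/22 = 6.7877,  s₂²/n₂ = 11.55²/21 = 6.3525
SE = √(s₁²/n₁ + s₂²/n₂) = √(6.7877 + 6.3525) = 3.6249
df (Welch-Satterthwaite) = (s₁²/n₁ + s₂²/n₂)² / [(s₁²/n₁)²/(n₁-1) + (s₂²/n₂)²/(n₂-1)] ≈ 41.00
t = (x̄₁ - x̄₂) / SE = (57.89 - 71.18) / 3.6249 = -13.29 / 3.6249 = -3.666
p-value = 0.0007

Since p-value < α = 0.1, we reject H₀.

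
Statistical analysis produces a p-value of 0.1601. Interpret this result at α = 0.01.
Since p = 0.1601 > α = 0.01, fail to reject H₀.
There is insufficient evidence to reject the null hypothesis; the result is not statistically significant at the 0.01 level.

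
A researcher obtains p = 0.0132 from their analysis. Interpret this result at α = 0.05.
Since p = 0.0132 < α = 0.05, reject H₀.
There is sufficient evidence to reject the null hypothesis; the result is statistically significant at the 0.05 level.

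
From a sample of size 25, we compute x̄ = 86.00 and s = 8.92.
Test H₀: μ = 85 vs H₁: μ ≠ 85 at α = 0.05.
One-sample t-test:
H₀: μ = 85
H₁: μ ≠ 85
df = n - 1 = 24
t = (x̄ - μ₀) / (s/√n) = (86.00 - 85) / (8.92/√25) = 0.561
p-value = 0.5803

Since p-value > α = 0.05, we fail to reject H₀.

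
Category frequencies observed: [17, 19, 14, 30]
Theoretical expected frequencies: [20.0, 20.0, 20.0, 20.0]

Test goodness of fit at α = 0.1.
Chi-square goodness of fit test:
H₀: observed counts match expected distribution
H₁: observed counts differ from expected distribution
df = k - 1 = 3
χ² = Σ(O - E)²/E
   = (17 - 20.0)²/20.0 + (19 - 20.0)²/20.0 + (14 - 20.0)²/20.0 + (30 - 20.0)²/20.0
   = 0.450 + 0.050 + 1.800 + 5.000
   = 7.30
p-value = 0.0629

Since p-value < α = 0.1, we reject H₀.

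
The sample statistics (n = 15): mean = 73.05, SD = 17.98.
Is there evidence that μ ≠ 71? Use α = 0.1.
One-sample t-test:
H₀: μ = 71
H₁: μ ≠ 71
df = n - 1 = 14
t = (x̄ - μ₀) / (s/√n) = (73.05 - 71) / (17.98/√15) = 0.442
p-value = 0.6655

Since p-value > α = 0.1, we fail to reject H₀.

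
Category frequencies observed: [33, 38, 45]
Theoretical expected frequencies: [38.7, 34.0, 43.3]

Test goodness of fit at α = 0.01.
Chi-square goodness of fit test:
H₀: observed counts match expected distribution
H₁: observed counts differ from expected distribution
df = k - 1 = 2
χ² = Σ(O - E)²/E
   = (33 - 38.7)²/38.7 + (38 - 34.0)²/34.0 + (45 - 43.3)²/43.3
   = 0.840 + 0.471 + 0.067
   = 1.38
p-value = 0.5024

Since p-value > α = 0.01, we fail to reject H₀.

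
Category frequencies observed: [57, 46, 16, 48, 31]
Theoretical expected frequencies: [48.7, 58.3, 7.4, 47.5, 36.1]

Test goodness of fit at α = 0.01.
Chi-square goodness of fit test:
H₀: observed counts match expected distribution
H₁: observed counts differ from expected distribution
df = k - 1 = 4
χ² = Σ(O - E)²/E
   = (57 - 48.7)²/48.7 + (46 - 58.3)²/58.3 + (16 - 7.4)²/7.4 + (48 - 47.5)²/47.5 + (31 - 36.1)²/36.1
   = 1.415 + 2.595 + 9.995 + 0.005 + 0.720
   = 14.73
p-value = 0.0053

Since p-value < α = 0.01, we reject H₀.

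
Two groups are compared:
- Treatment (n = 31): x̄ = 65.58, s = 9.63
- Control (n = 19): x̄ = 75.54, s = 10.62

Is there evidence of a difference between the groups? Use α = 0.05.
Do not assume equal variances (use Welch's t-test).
Welch's two-sample t-test:
H₀: μ₁ = μ₂
H₁: μ₁ ≠ μ₂
s₁²/n₁ = 9.63²/31 = 2.9915,  s₂²/n₂ = 10.62²/19 = 5.9360
SE = √(s₁²/n₁ + s₂²/n₂) = √(2.9915 + 5.9360) = 2.9879
df (Welch-Satterthwaite) = (s₁²/n₁ + s₂²/n₂)² / [(s₁²/n₁)²/(n₁-1) + (s₂²/n₂)²/(n₂-1)] ≈ 35.33
t = (x̄₁ - x̄₂) / SE = (65.58 - 75.54) / 2.9879 = -9.96 / 2.9879 = -3.333
p-value = 0.0020

Since p-value < α = 0.05, we reject H₀.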